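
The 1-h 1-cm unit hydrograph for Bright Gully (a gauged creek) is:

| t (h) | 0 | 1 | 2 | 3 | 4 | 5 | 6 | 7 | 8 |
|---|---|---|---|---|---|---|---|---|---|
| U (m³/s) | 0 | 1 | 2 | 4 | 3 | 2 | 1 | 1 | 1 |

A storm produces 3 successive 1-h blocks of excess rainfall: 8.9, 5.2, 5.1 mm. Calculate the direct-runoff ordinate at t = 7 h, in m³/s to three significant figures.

Q ≈ 2.43 m³/s

By discrete convolution, Q_j = Σ (P_i / 10 mm) · U_{j−i}.
At t = 7 h (j=7): Q = (8.9/10)·1 + (5.2/10)·1 + (5.1/10)·2 = 2.43 m³/s.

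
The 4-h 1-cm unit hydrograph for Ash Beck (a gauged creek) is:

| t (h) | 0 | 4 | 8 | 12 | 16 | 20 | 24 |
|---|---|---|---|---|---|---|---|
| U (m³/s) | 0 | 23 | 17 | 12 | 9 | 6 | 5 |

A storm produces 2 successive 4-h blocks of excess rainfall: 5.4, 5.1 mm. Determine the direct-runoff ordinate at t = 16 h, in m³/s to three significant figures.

Q ≈ 11.0 m³/s

By discrete convolution, Q_j = Σ (P_i / 10 mm) · U_{j−i}.
At t = 16 h (j=4): Q = (5.4/10)·9 + (5.1/10)·12 = 11.0 m³/s.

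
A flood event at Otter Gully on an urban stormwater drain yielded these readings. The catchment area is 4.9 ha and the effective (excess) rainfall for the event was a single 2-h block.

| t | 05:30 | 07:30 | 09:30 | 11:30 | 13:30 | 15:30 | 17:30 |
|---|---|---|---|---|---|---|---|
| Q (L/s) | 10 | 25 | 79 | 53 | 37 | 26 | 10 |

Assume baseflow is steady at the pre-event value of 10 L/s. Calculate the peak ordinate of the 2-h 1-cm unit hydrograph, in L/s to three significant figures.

U_p ≈ 27.6 L/s

Direct runoff: 0.0, 15.0, 69.0, 43.0, 27.0, 16.0, 0.0 L/s; ΣQ_DR = 170.0 L/s, peak = 69.0 L/s.
Runoff depth d = ΣQ_DR·Δt / A = 170.0 × 7200 / (4.9 ha) = 24.98 mm.
The 1-cm UH is the DRH scaled by (10 mm)/d, so U_p = 69.0 × 10/24.98 = 27.6 L/s.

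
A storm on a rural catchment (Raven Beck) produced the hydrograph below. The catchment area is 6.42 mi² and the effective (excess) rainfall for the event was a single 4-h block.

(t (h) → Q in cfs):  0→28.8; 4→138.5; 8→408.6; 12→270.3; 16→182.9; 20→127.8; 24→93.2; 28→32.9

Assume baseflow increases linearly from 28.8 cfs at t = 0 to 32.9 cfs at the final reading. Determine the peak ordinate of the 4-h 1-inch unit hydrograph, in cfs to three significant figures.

Direct runoff: 0.00, 109.11, 378.63, 239.74, 151.76, 96.07, 60.89, 0.00 cfs; ΣQ_DR = 1036 cfs, peak = 378.63 cfs.
Runoff depth d = ΣQ_DR·Δt / A = 1036 × 14400 / (6.42 mi²) = 1.000 in.
The 1-inch UH is the DRH scaled by (1 in)/d, so U_p = 378.63 × 1/1.000 = 378 cfs.

U_p ≈ 378 cfs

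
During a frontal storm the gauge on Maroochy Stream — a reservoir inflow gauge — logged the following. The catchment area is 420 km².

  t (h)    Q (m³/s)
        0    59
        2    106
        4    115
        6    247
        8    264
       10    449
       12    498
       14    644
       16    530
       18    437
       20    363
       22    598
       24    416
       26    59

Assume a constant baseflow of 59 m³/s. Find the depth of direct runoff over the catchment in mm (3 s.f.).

Direct runoff: 0.0, 47.0, 56.0, 188.0, 205.0, 390.0, 439.0, 585.0, 471.0, 378.0, 304.0, 539.0, 357.0, 0.0 m³/s; ΣQ_DR = 3959 m³/s.
V = ΣQ_DR · Δt = 3959 × 7200 s = 2.850 × 10^7 m³.
Over A = 420 km², depth = V / A = 67.9 mm.

d ≈ 67.9 mm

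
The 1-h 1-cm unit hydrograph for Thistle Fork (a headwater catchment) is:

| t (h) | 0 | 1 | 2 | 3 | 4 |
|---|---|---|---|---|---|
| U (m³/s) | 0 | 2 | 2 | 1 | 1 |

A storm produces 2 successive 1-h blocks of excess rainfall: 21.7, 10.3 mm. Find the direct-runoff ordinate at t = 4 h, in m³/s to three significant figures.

Q ≈ 3.20 m³/s

By discrete convolution, Q_j = Σ (P_i / 10 mm) · U_{j−i}.
At t = 4 h (j=4): Q = (21.7/10)·1 + (10.3/10)·1 = 3.20 m³/s.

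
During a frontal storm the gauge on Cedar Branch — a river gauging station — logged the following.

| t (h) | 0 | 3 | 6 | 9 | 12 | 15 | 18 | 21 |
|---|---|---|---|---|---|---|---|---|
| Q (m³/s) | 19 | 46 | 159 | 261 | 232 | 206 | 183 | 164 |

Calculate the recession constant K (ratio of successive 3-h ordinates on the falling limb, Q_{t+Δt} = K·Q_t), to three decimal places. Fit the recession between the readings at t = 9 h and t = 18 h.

K ≈ 0.888

Using the recession-limb readings at t = 9 h and t = 18 h: Q falls from 261 to 183 m³/s over 3 intervals.
K = (Q₂/Q₁)^(1/3) = (183/261)^(1/3) = 0.888.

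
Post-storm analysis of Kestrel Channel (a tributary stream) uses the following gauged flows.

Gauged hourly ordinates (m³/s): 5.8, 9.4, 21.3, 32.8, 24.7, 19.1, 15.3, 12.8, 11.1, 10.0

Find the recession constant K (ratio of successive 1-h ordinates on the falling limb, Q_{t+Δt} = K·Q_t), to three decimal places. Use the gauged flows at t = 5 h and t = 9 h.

K ≈ 0.851

Using the recession-limb readings at t = 5 h and t = 9 h: Q falls from 19.1 to 10.0 m³/s over 4 intervals.
K = (Q₂/Q₁)^(1/4) = (10.0/19.1)^(1/4) = 0.851.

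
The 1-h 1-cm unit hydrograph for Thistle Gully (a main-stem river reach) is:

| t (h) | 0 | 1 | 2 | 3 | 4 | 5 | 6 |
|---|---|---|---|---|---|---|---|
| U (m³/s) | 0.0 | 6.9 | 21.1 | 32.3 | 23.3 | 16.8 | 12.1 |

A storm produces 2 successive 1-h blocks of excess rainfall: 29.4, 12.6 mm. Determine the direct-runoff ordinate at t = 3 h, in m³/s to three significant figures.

By discrete convolution, Q_j = Σ (P_i / 10 mm) · U_{j−i}.
At t = 3 h (j=3): Q = (29.4/10)·32.3 + (12.6/10)·21.1 = 122 m³/s.

Q ≈ 122 m³/s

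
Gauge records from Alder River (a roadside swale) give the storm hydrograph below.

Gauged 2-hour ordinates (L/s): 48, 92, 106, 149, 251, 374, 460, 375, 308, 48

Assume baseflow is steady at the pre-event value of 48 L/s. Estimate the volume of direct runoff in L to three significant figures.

V ≈ 1.25 × 10^7 L

Direct-runoff ordinates (Q − Q_b): 0.0, 44.0, 58.0, 101.0, 203.0, 326.0, 412.0, 327.0, 260.0, 0.0 L/s.
ΣQ_DR = 1731 L/s.
With Δt = 2 h = 7200 s, V = ΣQ_DR · Δt = 1731 × 7200 = 1.25 × 10^7 L.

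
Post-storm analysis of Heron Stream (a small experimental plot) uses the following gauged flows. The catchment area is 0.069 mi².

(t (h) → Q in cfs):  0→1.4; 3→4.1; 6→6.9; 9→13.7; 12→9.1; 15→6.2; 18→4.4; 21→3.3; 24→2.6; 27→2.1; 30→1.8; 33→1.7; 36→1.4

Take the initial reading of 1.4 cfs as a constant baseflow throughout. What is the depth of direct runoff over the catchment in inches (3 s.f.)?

Direct runoff: 0.0, 2.7, 5.5, 12.3, 7.7, 4.8, 3.0, 1.9, 1.2, 0.7, 0.4, 0.3, 0.0 cfs; ΣQ_DR = 40.50 cfs.
V = ΣQ_DR · Δt = 40.50 × 10800 s = 4.374 × 10^5 ft³.
Over A = 0.069 mi², depth = V / A = 2.73 in.

d ≈ 2.73 in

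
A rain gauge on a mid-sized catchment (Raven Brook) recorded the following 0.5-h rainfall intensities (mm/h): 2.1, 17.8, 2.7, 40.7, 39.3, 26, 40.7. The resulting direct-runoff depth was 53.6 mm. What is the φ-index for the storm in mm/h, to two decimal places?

Only the 5 blocks with intensity above φ contribute runoff: 17.8, 40.7, 39.3, 26, 40.7 mm/h.
Σ(I−φ)·Δt = d  ⇒  (17.8+40.7+39.3+26+40.7 − 5φ)·0.5 = 53.6
φ = (164.5 − 53.6/0.5) / 5 = 11.46 mm/h.

φ ≈ 11.46 mm/h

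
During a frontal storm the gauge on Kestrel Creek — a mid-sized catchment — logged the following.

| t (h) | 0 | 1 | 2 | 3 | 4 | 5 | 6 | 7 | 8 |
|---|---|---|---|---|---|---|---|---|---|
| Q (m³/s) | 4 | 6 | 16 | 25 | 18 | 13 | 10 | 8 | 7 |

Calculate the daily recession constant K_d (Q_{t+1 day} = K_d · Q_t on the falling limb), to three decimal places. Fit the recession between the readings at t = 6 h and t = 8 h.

Between t = 6 h and t = 8 h the flow falls from 10 to 7 m³/s over 2×1 h = 2 h.
Per-interval ratio K = (7/10)^(1/2) = 0.8367; K_d = K^(24/1) = 0.014.

K_d ≈ 0.014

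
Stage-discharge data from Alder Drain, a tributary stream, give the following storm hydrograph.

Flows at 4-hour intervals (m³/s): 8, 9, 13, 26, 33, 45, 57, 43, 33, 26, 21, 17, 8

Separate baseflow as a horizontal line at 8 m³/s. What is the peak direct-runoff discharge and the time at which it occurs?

Q_p = 49.0 m³/s at t = 24 h

Subtracting baseflow gives direct-runoff ordinates: 0.0, 1.0, 5.0, 18.0, 25.0, 37.0, 49.0, 35.0, 25.0, 18.0, 13.0, 9.0, 0.0 m³/s.
The maximum is 49.0 m³/s, occurring at the reading for t = 24 h.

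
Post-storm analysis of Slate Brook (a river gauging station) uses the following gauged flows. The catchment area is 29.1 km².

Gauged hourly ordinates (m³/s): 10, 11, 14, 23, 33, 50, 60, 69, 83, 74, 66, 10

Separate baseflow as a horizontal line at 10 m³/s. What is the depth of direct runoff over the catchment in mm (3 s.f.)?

Direct runoff: 0.0, 1.0, 4.0, 13.0, 23.0, 40.0, 50.0, 59.0, 73.0, 64.0, 56.0, 0.0 m³/s; ΣQ_DR = 383.0 m³/s.
V = ΣQ_DR · Δt = 383.0 × 3600 s = 1.379 × 10^6 m³.
Over A = 29.1 km², depth = V / A = 47.4 mm.

d ≈ 47.4 mm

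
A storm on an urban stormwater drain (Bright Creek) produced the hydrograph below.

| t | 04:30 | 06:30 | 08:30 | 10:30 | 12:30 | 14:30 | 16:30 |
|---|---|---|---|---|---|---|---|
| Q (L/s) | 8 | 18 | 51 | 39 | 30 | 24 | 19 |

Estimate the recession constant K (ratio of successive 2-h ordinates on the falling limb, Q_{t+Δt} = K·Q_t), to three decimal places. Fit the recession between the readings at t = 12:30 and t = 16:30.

Using the recession-limb readings at t = 12:30 and t = 16:30: Q falls from 30 to 19 L/s over 2 intervals.
K = (Q₂/Q₁)^(1/2) = (19/30)^(1/2) = 0.796.

K ≈ 0.796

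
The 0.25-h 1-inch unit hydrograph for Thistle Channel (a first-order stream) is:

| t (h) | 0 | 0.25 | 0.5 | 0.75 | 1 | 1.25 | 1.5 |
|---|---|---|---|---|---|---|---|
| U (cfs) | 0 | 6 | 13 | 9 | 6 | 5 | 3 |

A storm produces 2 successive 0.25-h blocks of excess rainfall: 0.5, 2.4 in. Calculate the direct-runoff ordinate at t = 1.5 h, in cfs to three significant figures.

By discrete convolution, Q_j = Σ (P_i / 1 in) · U_{j−i}.
At t = 1.5 h (j=6): Q = (0.5/1)·3 + (2.4/1)·5 = 13.5 cfs.

Q ≈ 13.5 cfs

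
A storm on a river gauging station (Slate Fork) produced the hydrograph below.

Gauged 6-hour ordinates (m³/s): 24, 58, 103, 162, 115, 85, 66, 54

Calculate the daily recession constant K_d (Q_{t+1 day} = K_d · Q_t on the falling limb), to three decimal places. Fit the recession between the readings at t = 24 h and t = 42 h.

K_d ≈ 0.365

Between t = 24 h and t = 42 h the flow falls from 115 to 54 m³/s over 3×6 h = 18 h.
Per-interval ratio K = (54/115)^(1/3) = 0.7773; K_d = K^(24/6) = 0.365.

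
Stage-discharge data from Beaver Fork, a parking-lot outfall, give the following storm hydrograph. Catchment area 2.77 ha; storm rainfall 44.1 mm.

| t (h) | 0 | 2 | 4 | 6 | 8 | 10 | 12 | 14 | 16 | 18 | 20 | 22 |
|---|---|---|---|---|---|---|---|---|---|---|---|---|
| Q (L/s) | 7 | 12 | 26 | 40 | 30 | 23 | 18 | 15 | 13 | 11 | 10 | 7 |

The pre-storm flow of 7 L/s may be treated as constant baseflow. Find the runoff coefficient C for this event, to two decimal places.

ΣQ_DR = 128.0 L/s; V = ΣQ_DR·Δt = 9.216 × 10^5 L.
Runoff depth d = V / A = 33.27 mm.
C = d / P = 33.27 / 44.1 = 0.75.

C ≈ 0.75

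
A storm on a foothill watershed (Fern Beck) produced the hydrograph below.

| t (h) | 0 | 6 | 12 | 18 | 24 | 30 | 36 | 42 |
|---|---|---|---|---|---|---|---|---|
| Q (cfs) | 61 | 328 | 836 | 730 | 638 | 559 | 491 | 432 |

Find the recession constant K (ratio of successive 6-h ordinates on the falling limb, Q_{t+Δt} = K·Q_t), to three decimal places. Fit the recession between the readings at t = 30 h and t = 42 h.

K ≈ 0.879

Using the recession-limb readings at t = 30 h and t = 42 h: Q falls from 559 to 432 cfs over 2 intervals.
K = (Q₂/Q₁)^(1/2) = (432/559)^(1/2) = 0.879.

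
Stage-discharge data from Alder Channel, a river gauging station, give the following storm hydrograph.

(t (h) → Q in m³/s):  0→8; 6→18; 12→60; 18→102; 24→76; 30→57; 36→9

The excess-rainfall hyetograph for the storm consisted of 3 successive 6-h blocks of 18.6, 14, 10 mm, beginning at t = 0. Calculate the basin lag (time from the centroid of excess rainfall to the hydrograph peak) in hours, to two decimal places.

Centroid of excess rainfall: t_c = Σ P_i·t̄_i / ΣP_i = 7.7887 h (block centres at 3, 9, 15 h).
Hydrograph peak occurs at t = 18 h, so basin lag t_L = 18 − 7.7887 = 10.21 h.

t_L ≈ 10.21 h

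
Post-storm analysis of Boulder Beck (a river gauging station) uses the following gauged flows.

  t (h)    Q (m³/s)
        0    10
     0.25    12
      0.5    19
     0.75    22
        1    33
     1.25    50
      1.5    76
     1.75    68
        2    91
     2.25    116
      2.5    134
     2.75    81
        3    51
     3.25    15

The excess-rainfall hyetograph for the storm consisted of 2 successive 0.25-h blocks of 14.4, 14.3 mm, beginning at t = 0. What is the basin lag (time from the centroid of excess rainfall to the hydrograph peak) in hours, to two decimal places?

Centroid of excess rainfall: t_c = Σ P_i·t̄_i / ΣP_i = 0.2496 h (block centres at 0.125, 0.375 h).
Hydrograph peak occurs at t = 2.5 h, so basin lag t_L = 2.5 − 0.2496 = 2.25 h.

t_L ≈ 2.25 h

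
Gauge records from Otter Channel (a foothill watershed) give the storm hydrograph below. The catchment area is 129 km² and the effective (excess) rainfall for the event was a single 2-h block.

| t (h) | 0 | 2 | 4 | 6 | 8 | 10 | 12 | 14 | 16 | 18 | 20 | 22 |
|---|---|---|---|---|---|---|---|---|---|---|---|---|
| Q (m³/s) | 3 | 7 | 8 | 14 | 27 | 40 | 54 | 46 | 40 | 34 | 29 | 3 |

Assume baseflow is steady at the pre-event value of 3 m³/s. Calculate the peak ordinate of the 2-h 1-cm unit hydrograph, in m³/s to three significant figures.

Direct runoff: 0.0, 4.0, 5.0, 11.0, 24.0, 37.0, 51.0, 43.0, 37.0, 31.0, 26.0, 0.0 m³/s; ΣQ_DR = 269.0 m³/s, peak = 51.0 m³/s.
Runoff depth d = ΣQ_DR·Δt / A = 269.0 × 7200 / (129 km²) = 15.01 mm.
The 1-cm UH is the DRH scaled by (10 mm)/d, so U_p = 51.0 × 10/15.01 = 34.0 m³/s.

U_p ≈ 34.0 m³/s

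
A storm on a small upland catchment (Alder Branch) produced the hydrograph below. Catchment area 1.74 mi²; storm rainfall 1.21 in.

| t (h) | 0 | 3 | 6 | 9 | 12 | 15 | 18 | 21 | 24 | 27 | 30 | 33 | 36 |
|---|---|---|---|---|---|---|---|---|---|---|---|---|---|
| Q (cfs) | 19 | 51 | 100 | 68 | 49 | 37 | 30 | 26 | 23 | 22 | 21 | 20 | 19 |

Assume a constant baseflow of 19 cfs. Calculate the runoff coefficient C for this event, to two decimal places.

C ≈ 0.53

ΣQ_DR = 238.0 cfs; V = ΣQ_DR·Δt = 2.570 × 10^6 ft³.
Runoff depth d = V / A = 0.6359 in.
C = d / P = 0.6359 / 1.21 = 0.53.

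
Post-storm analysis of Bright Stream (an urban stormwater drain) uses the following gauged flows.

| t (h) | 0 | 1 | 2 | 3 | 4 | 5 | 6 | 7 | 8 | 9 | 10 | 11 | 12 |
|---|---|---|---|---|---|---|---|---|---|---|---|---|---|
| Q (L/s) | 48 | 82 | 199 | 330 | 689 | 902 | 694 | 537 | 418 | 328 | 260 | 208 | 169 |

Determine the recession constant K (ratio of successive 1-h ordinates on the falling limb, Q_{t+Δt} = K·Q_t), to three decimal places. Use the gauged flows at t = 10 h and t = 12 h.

Using the recession-limb readings at t = 10 h and t = 12 h: Q falls from 260 to 169 L/s over 2 intervals.
K = (Q₂/Q₁)^(1/2) = (169/260)^(1/2) = 0.806.

K ≈ 0.806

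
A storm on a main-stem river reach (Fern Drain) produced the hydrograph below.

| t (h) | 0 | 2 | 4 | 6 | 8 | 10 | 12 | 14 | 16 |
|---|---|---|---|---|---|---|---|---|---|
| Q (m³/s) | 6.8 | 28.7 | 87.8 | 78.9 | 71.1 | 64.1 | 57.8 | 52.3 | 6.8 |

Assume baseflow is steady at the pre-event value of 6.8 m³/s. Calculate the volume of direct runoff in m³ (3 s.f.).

Direct-runoff ordinates (Q − Q_b): 0.0, 21.9, 81.0, 72.1, 64.3, 57.3, 51.0, 45.5, 0.0 m³/s.
ΣQ_DR = 393.1 m³/s.
With Δt = 2 h = 7200 s, V = ΣQ_DR · Δt = 393.1 × 7200 = 2.83 × 10^6 m³.

V ≈ 2.83 × 10^6 m³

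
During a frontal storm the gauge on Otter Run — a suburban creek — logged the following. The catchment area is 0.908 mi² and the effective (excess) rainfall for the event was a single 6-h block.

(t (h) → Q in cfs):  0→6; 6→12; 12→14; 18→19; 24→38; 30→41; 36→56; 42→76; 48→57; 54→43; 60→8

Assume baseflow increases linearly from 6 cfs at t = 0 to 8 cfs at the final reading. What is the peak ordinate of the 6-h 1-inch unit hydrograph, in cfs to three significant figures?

Direct runoff: 0.00, 5.80, 7.60, 12.40, 31.20, 34.00, 48.80, 68.60, 49.40, 35.20, 0.00 cfs; ΣQ_DR = 293.0 cfs, peak = 68.60 cfs.
Runoff depth d = ΣQ_DR·Δt / A = 293.0 × 21600 / (0.908 mi²) = 3.000 in.
The 1-inch UH is the DRH scaled by (1 in)/d, so U_p = 68.60 × 1/3.000 = 22.9 cfs.

U_p ≈ 22.9 cfs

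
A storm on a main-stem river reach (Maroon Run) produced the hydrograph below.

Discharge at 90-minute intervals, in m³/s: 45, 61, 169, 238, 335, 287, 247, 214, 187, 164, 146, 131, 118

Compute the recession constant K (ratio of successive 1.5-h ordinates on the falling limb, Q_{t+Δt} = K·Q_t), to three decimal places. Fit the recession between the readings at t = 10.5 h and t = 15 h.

K ≈ 0.880

Using the recession-limb readings at t = 10.5 h and t = 15 h: Q falls from 214 to 146 m³/s over 3 intervals.
K = (Q₂/Q₁)^(1/3) = (146/214)^(1/3) = 0.880.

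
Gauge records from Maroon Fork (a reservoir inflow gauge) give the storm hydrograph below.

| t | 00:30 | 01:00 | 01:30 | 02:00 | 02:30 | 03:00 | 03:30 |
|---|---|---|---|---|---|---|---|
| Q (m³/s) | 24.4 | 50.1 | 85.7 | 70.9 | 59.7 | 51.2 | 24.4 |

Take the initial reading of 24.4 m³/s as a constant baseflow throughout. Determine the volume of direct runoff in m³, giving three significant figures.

V ≈ 3.52 × 10^5 m³

Direct-runoff ordinates (Q − Q_b): 0.0, 25.7, 61.3, 46.5, 35.3, 26.8, 0.0 m³/s.
ΣQ_DR = 195.6 m³/s.
With Δt = 0.5 h = 1800 s, V = ΣQ_DR · Δt = 195.6 × 1800 = 3.52 × 10^5 m³.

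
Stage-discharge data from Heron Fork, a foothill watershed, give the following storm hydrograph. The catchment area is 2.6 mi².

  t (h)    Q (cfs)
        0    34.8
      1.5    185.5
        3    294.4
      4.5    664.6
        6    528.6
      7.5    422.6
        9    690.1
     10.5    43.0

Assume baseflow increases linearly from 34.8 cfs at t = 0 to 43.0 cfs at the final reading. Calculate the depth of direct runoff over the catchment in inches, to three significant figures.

d ≈ 2.28 in

Direct runoff: 0.00, 149.53, 257.26, 626.29, 489.11, 381.94, 648.27, 0.00 cfs; ΣQ_DR = 2552 cfs.
V = ΣQ_DR · Δt = 2552 × 5400 s = 1.378 × 10^7 ft³.
Over A = 2.6 mi², depth = V / A = 2.28 in.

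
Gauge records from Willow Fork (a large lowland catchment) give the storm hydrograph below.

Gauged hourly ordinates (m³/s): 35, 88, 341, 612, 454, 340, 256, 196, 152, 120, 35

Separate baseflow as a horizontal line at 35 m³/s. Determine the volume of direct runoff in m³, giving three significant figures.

Direct-runoff ordinates (Q − Q_b): 0.0, 53.0, 306.0, 577.0, 419.0, 305.0, 221.0, 161.0, 117.0, 85.0, 0.0 m³/s.
ΣQ_DR = 2244 m³/s.
With Δt = 1 h = 3600 s, V = ΣQ_DR · Δt = 2244 × 3600 = 8.08 × 10^6 m³.

V ≈ 8.08 × 10^6 m³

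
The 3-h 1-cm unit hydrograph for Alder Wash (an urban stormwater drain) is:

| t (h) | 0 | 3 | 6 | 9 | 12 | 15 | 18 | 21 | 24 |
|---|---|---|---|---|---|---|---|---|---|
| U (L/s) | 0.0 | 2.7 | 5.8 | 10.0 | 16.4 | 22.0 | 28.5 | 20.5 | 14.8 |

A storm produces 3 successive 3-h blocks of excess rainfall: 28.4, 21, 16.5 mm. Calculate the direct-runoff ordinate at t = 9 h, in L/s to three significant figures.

Q ≈ 45.0 L/s

By discrete convolution, Q_j = Σ (P_i / 10 mm) · U_{j−i}.
At t = 9 h (j=3): Q = (28.4/10)·10.0 + (21/10)·5.8 + (16.5/10)·2.7 = 45.0 L/s.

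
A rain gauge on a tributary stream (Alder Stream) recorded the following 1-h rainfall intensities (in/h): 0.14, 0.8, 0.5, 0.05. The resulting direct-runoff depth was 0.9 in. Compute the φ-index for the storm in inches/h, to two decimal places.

φ ≈ 0.20 in/h

Only the 2 blocks with intensity above φ contribute runoff: 0.8, 0.5 in/h.
Σ(I−φ)·Δt = d  ⇒  (0.8+0.5 − 2φ)·1 = 0.9
φ = (1.300 − 0.9/1) / 2 = 0.20 in/h.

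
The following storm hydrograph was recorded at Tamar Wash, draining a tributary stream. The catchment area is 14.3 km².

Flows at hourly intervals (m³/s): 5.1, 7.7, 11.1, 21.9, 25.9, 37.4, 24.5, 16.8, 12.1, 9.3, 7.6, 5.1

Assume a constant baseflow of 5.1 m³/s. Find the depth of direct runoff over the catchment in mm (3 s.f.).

d ≈ 31.0 mm

Direct runoff: 0.0, 2.6, 6.0, 16.8, 20.8, 32.3, 19.4, 11.7, 7.0, 4.2, 2.5, 0.0 m³/s; ΣQ_DR = 123.3 m³/s.
V = ΣQ_DR · Δt = 123.3 × 3600 s = 4.439 × 10^5 m³.
Over A = 14.3 km², depth = V / A = 31.0 mm.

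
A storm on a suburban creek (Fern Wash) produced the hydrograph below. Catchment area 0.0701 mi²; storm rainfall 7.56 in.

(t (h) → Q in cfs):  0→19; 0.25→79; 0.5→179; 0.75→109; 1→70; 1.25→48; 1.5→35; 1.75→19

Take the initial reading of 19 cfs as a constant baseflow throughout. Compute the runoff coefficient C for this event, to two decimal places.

ΣQ_DR = 406.0 cfs; V = ΣQ_DR·Δt = 3.654 × 10^5 ft³.
Runoff depth d = V / A = 2.244 in.
C = d / P = 2.244 / 7.56 = 0.30.

C ≈ 0.30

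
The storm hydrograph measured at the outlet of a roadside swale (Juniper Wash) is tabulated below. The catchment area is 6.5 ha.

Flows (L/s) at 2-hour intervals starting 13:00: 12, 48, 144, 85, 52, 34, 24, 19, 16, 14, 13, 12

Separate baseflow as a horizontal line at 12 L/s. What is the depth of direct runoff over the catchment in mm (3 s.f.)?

d ≈ 36.4 mm

Direct runoff: 0.0, 36.0, 132.0, 73.0, 40.0, 22.0, 12.0, 7.0, 4.0, 2.0, 1.0, 0.0 L/s; ΣQ_DR = 329.0 L/s.
V = ΣQ_DR · Δt = 329.0 × 7200 s = 2.369 × 10^6 L.
Over A = 6.5 ha, depth = V / A = 36.4 mm.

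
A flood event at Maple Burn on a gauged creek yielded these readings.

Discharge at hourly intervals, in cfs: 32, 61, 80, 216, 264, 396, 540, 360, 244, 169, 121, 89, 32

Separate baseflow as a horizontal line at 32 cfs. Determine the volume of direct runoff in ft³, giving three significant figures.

Direct-runoff ordinates (Q − Q_b): 0.0, 29.0, 48.0, 184.0, 232.0, 364.0, 508.0, 328.0, 212.0, 137.0, 89.0, 57.0, 0.0 cfs.
ΣQ_DR = 2188 cfs.
With Δt = 1 h = 3600 s, V = ΣQ_DR · Δt = 2188 × 3600 = 7.88 × 10^6 ft³.

V ≈ 7.88 × 10^6 ft³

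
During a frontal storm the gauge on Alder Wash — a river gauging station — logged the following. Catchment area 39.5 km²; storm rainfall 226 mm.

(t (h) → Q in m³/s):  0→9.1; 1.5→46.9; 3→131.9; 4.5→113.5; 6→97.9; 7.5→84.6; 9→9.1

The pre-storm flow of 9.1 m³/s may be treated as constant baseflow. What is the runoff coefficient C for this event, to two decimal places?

C ≈ 0.26

ΣQ_DR = 429.3 m³/s; V = ΣQ_DR·Δt = 2.318 × 10^6 m³.
Runoff depth d = V / A = 58.69 mm.
C = d / P = 58.69 / 226 = 0.26.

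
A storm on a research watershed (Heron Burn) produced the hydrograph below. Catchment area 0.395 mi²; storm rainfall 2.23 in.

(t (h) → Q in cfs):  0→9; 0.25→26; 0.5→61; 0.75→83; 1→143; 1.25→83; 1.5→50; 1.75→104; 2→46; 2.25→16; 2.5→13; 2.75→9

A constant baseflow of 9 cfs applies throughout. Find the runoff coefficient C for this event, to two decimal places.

ΣQ_DR = 535.0 cfs; V = ΣQ_DR·Δt = 4.815 × 10^5 ft³.
Runoff depth d = V / A = 0.5247 in.
C = d / P = 0.5247 / 2.23 = 0.24.

C ≈ 0.24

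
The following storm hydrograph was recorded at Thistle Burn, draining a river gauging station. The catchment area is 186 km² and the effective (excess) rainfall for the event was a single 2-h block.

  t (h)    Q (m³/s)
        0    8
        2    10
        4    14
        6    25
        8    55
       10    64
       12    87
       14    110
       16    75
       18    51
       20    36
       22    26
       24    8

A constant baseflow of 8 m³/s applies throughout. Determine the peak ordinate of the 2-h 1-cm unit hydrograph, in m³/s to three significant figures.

U_p ≈ 56.7 m³/s

Direct runoff: 0.0, 2.0, 6.0, 17.0, 47.0, 56.0, 79.0, 102.0, 67.0, 43.0, 28.0, 18.0, 0.0 m³/s; ΣQ_DR = 465.0 m³/s, peak = 102.0 m³/s.
Runoff depth d = ΣQ_DR·Δt / A = 465.0 × 7200 / (186 km²) = 18.00 mm.
The 1-cm UH is the DRH scaled by (10 mm)/d, so U_p = 102.0 × 10/18.00 = 56.7 m³/s.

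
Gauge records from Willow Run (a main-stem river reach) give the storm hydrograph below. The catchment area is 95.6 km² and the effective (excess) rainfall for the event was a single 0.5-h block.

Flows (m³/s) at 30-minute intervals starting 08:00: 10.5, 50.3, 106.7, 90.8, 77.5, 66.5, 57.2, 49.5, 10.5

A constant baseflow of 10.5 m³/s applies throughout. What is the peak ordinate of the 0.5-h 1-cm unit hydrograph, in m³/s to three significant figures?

U_p ≈ 120 m³/s

Direct runoff: 0.0, 39.8, 96.2, 80.3, 67.0, 56.0, 46.7, 39.0, 0.0 m³/s; ΣQ_DR = 425.0 m³/s, peak = 96.2 m³/s.
Runoff depth d = ΣQ_DR·Δt / A = 425.0 × 1800 / (95.6 km²) = 8.002 mm.
The 1-cm UH is the DRH scaled by (10 mm)/d, so U_p = 96.2 × 10/8.002 = 120 m³/s.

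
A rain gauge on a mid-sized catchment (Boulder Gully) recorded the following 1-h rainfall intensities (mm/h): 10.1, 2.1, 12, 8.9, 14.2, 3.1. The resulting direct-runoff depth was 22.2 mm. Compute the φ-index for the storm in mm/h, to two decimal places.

Only the 4 blocks with intensity above φ contribute runoff: 10.1, 12, 8.9, 14.2 mm/h.
Σ(I−φ)·Δt = d  ⇒  (10.1+12+8.9+14.2 − 4φ)·1 = 22.2
φ = (45.20 − 22.2/1) / 4 = 5.75 mm/h.

φ ≈ 5.75 mm/h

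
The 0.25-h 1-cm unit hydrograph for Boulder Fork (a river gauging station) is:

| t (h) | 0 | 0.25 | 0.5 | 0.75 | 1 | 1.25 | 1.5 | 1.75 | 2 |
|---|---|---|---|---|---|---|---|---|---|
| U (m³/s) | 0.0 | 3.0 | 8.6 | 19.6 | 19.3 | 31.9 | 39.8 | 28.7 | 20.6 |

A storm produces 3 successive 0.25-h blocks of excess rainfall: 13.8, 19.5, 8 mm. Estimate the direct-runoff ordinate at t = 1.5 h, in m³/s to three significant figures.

Q ≈ 133 m³/s

By discrete convolution, Q_j = Σ (P_i / 10 mm) · U_{j−i}.
At t = 1.5 h (j=6): Q = (13.8/10)·39.8 + (19.5/10)·31.9 + (8/10)·19.3 = 133 m³/s.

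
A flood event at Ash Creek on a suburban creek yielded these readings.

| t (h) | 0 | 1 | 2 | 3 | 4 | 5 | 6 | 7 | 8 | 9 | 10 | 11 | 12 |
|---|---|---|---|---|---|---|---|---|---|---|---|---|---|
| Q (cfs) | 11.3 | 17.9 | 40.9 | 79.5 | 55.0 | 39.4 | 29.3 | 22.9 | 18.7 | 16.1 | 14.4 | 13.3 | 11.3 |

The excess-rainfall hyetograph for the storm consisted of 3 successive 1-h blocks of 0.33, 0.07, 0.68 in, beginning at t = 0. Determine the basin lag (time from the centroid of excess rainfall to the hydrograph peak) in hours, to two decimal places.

Centroid of excess rainfall: t_c = Σ P_i·t̄_i / ΣP_i = 1.8241 h (block centres at 0.5, 1.5, 2.5 h).
Hydrograph peak occurs at t = 3 h, so basin lag t_L = 3 − 1.8241 = 1.18 h.

t_L ≈ 1.18 h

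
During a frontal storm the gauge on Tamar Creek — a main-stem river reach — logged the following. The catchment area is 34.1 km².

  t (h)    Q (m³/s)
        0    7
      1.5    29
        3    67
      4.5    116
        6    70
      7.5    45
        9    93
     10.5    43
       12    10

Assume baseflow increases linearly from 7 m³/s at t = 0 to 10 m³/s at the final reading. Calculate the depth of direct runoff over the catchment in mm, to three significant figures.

d ≈ 63.9 mm

Direct runoff: 0.00, 21.62, 59.25, 107.88, 61.50, 36.12, 83.75, 33.38, 0.00 m³/s; ΣQ_DR = 403.5 m³/s.
V = ΣQ_DR · Δt = 403.5 × 5400 s = 2.179 × 10^6 m³.
Over A = 34.1 km², depth = V / A = 63.9 mm.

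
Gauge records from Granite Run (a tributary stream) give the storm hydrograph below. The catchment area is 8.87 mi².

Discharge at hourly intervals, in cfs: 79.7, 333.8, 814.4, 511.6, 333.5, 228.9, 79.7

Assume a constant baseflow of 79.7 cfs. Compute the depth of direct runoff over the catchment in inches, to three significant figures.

Direct runoff: 0.0, 254.1, 734.7, 431.9, 253.8, 149.2, 0.0 cfs; ΣQ_DR = 1824 cfs.
V = ΣQ_DR · Δt = 1824 × 3600 s = 6.565 × 10^6 ft³.
Over A = 8.87 mi², depth = V / A = 0.319 in.

d ≈ 0.319 in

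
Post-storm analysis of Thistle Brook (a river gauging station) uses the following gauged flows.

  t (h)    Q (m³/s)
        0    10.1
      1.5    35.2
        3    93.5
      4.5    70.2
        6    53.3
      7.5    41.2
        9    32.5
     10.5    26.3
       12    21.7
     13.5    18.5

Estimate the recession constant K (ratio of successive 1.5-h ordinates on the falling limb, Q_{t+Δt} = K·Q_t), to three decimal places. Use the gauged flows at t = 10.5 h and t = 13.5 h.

K ≈ 0.839

Using the recession-limb readings at t = 10.5 h and t = 13.5 h: Q falls from 26.3 to 18.5 m³/s over 2 intervals.
K = (Q₂/Q₁)^(1/2) = (18.5/26.3)^(1/2) = 0.839.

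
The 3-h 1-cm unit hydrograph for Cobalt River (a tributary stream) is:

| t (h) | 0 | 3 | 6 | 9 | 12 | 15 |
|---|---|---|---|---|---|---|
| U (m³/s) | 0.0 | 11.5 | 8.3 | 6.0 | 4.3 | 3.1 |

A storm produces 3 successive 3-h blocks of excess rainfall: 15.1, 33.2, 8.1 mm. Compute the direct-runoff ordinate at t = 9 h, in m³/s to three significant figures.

By discrete convolution, Q_j = Σ (P_i / 10 mm) · U_{j−i}.
At t = 9 h (j=3): Q = (15.1/10)·6.0 + (33.2/10)·8.3 + (8.1/10)·11.5 = 45.9 m³/s.

Q ≈ 45.9 m³/s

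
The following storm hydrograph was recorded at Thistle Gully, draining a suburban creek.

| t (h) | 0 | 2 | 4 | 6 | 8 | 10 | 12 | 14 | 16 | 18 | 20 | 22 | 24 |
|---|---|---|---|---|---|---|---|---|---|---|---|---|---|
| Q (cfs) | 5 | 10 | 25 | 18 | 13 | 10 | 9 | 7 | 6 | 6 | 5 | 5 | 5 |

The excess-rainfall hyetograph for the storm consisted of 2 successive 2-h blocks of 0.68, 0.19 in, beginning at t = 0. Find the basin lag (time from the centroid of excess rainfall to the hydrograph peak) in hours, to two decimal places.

t_L ≈ 2.56 h

Centroid of excess rainfall: t_c = Σ P_i·t̄_i / ΣP_i = 1.4368 h (block centres at 1, 3 h).
Hydrograph peak occurs at t = 4 h, so basin lag t_L = 4 − 1.4368 = 2.56 h.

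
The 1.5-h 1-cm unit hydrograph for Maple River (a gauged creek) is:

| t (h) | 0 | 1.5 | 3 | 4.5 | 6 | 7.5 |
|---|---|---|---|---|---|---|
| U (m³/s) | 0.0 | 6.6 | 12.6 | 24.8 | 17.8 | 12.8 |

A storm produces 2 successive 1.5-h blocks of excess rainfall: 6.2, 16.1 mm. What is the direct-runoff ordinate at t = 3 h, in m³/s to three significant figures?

By discrete convolution, Q_j = Σ (P_i / 10 mm) · U_{j−i}.
At t = 3 h (j=2): Q = (6.2/10)·12.6 + (16.1/10)·6.6 = 18.4 m³/s.

Q ≈ 18.4 m³/s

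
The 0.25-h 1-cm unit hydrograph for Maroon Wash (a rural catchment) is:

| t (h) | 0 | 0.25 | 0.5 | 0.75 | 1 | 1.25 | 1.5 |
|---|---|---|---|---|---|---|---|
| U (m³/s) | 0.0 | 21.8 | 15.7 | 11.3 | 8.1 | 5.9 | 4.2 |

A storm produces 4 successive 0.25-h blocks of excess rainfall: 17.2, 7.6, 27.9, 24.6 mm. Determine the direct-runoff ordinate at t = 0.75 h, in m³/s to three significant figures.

Q ≈ 92.2 m³/s

By discrete convolution, Q_j = Σ (P_i / 10 mm) · U_{j−i}.
At t = 0.75 h (j=3): Q = (17.2/10)·11.3 + (7.6/10)·15.7 + (27.9/10)·21.8 + (24.6/10)·0.0 = 92.2 m³/s.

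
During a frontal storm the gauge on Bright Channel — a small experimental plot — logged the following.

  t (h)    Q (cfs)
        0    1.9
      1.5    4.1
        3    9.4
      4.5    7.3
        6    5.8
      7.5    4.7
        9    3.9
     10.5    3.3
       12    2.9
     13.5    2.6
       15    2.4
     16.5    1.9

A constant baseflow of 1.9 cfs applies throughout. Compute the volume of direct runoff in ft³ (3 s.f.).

V ≈ 1.48 × 10^5 ft³

Direct-runoff ordinates (Q − Q_b): 0.0, 2.2, 7.5, 5.4, 3.9, 2.8, 2.0, 1.4, 1.0, 0.7, 0.5, 0.0 cfs.
ΣQ_DR = 27.40 cfs.
With Δt = 1.5 h = 5400 s, V = ΣQ_DR · Δt = 27.40 × 5400 = 1.48 × 10^5 ft³.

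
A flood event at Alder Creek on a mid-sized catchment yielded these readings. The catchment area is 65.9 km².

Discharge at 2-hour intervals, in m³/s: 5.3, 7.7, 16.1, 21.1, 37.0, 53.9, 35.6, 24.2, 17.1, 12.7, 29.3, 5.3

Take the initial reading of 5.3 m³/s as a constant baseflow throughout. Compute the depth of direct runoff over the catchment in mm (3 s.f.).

d ≈ 22.0 mm

Direct runoff: 0.0, 2.4, 10.8, 15.8, 31.7, 48.6, 30.3, 18.9, 11.8, 7.4, 24.0, 0.0 m³/s; ΣQ_DR = 201.7 m³/s.
V = ΣQ_DR · Δt = 201.7 × 7200 s = 1.452 × 10^6 m³.
Over A = 65.9 km², depth = V / A = 22.0 mm.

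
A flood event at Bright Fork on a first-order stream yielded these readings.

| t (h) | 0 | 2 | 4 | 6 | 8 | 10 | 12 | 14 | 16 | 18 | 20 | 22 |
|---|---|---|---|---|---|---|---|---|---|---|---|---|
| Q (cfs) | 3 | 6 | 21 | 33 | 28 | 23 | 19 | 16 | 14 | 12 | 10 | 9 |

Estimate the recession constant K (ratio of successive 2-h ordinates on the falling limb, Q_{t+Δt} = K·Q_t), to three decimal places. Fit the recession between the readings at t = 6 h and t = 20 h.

K ≈ 0.843

Using the recession-limb readings at t = 6 h and t = 20 h: Q falls from 33 to 10 cfs over 7 intervals.
K = (Q₂/Q₁)^(1/7) = (10/33)^(1/7) = 0.843.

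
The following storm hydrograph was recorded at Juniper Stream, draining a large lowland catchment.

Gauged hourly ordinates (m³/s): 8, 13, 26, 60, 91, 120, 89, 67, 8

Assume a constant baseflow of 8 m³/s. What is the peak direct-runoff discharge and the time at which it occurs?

Q_p = 112.0 m³/s at t = 5 h

Subtracting baseflow gives direct-runoff ordinates: 0.0, 5.0, 18.0, 52.0, 83.0, 112.0, 81.0, 59.0, 0.0 m³/s.
The maximum is 112.0 m³/s, occurring at the reading for t = 5 h.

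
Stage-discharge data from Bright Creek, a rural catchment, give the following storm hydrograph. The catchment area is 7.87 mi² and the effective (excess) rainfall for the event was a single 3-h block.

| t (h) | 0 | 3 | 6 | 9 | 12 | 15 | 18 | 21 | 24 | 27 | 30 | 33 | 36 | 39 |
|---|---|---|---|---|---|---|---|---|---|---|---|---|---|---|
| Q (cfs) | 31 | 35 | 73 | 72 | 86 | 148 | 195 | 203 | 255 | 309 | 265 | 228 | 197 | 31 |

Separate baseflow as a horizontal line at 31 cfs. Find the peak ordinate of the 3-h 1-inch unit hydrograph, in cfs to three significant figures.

Direct runoff: 0.0, 4.0, 42.0, 41.0, 55.0, 117.0, 164.0, 172.0, 224.0, 278.0, 234.0, 197.0, 166.0, 0.0 cfs; ΣQ_DR = 1694 cfs, peak = 278.0 cfs.
Runoff depth d = ΣQ_DR·Δt / A = 1694 × 10800 / (7.87 mi²) = 1.001 in.
The 1-inch UH is the DRH scaled by (1 in)/d, so U_p = 278.0 × 1/1.001 = 278 cfs.

U_p ≈ 278 cfs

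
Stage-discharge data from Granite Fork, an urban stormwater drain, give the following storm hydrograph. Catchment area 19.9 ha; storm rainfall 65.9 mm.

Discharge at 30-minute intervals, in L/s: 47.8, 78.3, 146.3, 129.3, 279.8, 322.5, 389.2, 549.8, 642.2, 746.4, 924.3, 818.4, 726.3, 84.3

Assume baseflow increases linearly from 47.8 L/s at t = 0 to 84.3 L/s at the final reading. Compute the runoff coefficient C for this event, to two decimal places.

ΣQ_DR = 4960 L/s; V = ΣQ_DR·Δt = 8.928 × 10^6 L.
Runoff depth d = V / A = 44.87 mm.
C = d / P = 44.87 / 65.9 = 0.68.

C ≈ 0.68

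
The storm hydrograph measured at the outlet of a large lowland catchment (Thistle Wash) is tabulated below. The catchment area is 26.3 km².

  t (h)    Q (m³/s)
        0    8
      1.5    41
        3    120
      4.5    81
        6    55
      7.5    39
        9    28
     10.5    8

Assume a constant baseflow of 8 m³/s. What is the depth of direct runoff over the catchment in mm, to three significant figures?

Direct runoff: 0.0, 33.0, 112.0, 73.0, 47.0, 31.0, 20.0, 0.0 m³/s; ΣQ_DR = 316.0 m³/s.
V = ΣQ_DR · Δt = 316.0 × 5400 s = 1.706 × 10^6 m³.
Over A = 26.3 km², depth = V / A = 64.9 mm.

d ≈ 64.9 mm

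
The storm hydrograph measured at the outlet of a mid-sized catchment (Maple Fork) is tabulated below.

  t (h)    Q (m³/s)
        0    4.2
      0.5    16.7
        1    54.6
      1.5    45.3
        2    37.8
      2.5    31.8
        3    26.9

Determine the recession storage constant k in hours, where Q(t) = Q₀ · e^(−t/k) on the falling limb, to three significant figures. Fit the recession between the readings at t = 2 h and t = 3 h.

On the falling limb, Q drops from 37.8 to 26.9 m³/s between t = 2 h and t = 3 h (Δt = 1 h).
k = −Δt / ln(Q₂/Q₁) = −1 / ln(26.9/37.8) = 2.94 h.

k ≈ 2.94 h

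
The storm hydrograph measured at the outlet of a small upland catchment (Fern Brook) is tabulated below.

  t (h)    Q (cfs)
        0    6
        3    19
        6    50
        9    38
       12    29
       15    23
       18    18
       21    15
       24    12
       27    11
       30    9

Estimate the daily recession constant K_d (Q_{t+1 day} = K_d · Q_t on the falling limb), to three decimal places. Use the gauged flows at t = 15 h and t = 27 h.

Between t = 15 h and t = 27 h the flow falls from 23 to 11 cfs over 4×3 h = 12 h.
Per-interval ratio K = (11/23)^(1/4) = 0.8316; K_d = K^(24/3) = 0.229.

K_d ≈ 0.229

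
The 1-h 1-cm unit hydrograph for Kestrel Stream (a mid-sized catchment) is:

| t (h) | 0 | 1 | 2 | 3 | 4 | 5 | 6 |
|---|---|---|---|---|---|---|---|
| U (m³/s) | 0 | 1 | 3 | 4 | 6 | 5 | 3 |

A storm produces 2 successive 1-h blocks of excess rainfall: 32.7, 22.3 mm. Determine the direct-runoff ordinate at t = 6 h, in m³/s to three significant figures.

Q ≈ 21.0 m³/s

By discrete convolution, Q_j = Σ (P_i / 10 mm) · U_{j−i}.
At t = 6 h (j=6): Q = (32.7/10)·3 + (22.3/10)·5 = 21.0 m³/s.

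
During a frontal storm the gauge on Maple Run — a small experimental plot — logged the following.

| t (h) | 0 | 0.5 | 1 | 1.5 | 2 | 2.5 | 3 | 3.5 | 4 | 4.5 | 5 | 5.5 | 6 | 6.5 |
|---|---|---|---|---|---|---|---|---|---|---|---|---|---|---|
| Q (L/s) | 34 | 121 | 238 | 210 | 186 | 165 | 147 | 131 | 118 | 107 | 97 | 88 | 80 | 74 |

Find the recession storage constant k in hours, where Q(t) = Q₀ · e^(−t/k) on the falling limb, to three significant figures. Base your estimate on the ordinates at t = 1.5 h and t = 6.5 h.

On the falling limb, Q drops from 210 to 74 L/s between t = 1.5 h and t = 6.5 h (Δt = 5 h).
k = −Δt / ln(Q₂/Q₁) = −5 / ln(74/210) = 4.79 h.

k ≈ 4.79 h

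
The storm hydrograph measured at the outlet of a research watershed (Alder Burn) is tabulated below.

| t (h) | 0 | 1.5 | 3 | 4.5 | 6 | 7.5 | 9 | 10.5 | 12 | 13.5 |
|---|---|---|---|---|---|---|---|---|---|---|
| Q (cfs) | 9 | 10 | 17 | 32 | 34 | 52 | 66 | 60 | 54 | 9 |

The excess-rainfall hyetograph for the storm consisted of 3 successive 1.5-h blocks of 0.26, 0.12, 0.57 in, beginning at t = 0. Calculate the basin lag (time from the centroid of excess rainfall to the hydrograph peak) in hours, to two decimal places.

t_L ≈ 6.26 h

Centroid of excess rainfall: t_c = Σ P_i·t̄_i / ΣP_i = 2.7395 h (block centres at 0.75, 2.25, 3.75 h).
Hydrograph peak occurs at t = 9 h, so basin lag t_L = 9 − 2.7395 = 6.26 h.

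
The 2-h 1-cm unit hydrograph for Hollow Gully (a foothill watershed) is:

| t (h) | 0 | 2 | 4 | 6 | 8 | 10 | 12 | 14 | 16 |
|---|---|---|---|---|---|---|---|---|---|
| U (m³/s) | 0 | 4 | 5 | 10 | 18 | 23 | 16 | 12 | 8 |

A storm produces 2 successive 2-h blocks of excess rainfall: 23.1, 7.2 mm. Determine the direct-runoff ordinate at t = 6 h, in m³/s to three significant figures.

Q ≈ 26.7 m³/s

By discrete convolution, Q_j = Σ (P_i / 10 mm) · U_{j−i}.
At t = 6 h (j=3): Q = (23.1/10)·10 + (7.2/10)·5 = 26.7 m³/s.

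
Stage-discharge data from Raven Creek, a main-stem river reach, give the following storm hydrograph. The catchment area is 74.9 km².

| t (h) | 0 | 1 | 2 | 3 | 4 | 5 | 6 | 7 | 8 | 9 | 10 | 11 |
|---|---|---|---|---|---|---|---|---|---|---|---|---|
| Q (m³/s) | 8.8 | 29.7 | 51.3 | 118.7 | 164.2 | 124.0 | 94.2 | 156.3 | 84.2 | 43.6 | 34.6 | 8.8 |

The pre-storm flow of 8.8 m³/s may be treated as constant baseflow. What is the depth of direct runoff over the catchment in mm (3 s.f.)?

Direct runoff: 0.0, 20.9, 42.5, 109.9, 155.4, 115.2, 85.4, 147.5, 75.4, 34.8, 25.8, 0.0 m³/s; ΣQ_DR = 812.8 m³/s.
V = ΣQ_DR · Δt = 812.8 × 3600 s = 2.926 × 10^6 m³.
Over A = 74.9 km², depth = V / A = 39.1 mm.

d ≈ 39.1 mm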